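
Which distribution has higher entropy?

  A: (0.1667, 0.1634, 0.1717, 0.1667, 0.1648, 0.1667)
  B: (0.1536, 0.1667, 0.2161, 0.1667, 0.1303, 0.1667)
A

Both distributions are close to uniform, making this a harder comparison.

H(A) = 2.5848 bits
H(B) = 2.5684 bits

The distribution closer to uniform has higher entropy.
Answer: A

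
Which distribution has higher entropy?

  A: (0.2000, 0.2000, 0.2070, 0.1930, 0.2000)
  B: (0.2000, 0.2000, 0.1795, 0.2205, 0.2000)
A

Both distributions are close to uniform, making this a harder comparison.

H(A) = 2.3216 bits
H(B) = 2.3189 bits

The distribution closer to uniform has higher entropy.
Answer: A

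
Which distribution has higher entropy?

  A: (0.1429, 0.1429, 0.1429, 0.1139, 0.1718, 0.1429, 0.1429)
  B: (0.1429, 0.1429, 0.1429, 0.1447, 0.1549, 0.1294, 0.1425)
B

Both distributions are close to uniform, making this a harder comparison.

H(A) = 2.7988 bits
H(B) = 2.8057 bits

The distribution closer to uniform has higher entropy.
Answer: B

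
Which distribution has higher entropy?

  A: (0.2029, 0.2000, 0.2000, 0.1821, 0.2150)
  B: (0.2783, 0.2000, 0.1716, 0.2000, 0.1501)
A

Both distributions are close to uniform, making this a harder comparison.

H(A) = 2.3199 bits
H(B) = 2.2893 bits

The distribution closer to uniform has higher entropy.
Answer: A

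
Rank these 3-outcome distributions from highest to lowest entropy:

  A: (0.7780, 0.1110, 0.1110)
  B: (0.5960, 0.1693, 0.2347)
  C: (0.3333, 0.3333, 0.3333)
C > B > A

Key insight: Entropy is maximized by uniform distributions and minimized by concentrated distributions.

- Uniform distributions have maximum entropy log₂(3) = 1.5850 bits
- The more "peaked" or concentrated a distribution, the lower its entropy

Entropies:
  H(A) = 0.9858 bits
  H(B) = 1.3695 bits
  H(C) = 1.5850 bits

Ranking: C > B > A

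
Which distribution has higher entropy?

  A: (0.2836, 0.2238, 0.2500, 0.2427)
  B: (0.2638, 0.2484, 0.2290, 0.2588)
B

Both distributions are close to uniform, making this a harder comparison.

H(A) = 1.9947 bits
H(B) = 1.9979 bits

The distribution closer to uniform has higher entropy.
Answer: B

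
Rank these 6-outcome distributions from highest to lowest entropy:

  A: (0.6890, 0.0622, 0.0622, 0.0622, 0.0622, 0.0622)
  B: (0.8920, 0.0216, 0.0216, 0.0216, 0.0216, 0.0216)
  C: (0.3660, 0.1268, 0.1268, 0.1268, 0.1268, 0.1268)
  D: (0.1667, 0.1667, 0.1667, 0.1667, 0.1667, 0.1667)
D > C > A > B

Key insight: Entropy is maximized by uniform distributions and minimized by concentrated distributions.

Entropies:
  H(A) = 1.6164 bits
  H(B) = 0.7446 bits
  H(C) = 2.4197 bits
  H(D) = 2.5850 bits

Ranking: D > C > A > B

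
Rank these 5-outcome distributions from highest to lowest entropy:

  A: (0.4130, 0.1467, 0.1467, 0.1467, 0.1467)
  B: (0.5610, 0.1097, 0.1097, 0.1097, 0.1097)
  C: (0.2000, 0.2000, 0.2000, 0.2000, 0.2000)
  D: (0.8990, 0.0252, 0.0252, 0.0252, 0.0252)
C > A > B > D

Key insight: Entropy is maximized by uniform distributions and minimized by concentrated distributions.

Entropies:
  H(A) = 2.1520 bits
  H(B) = 1.8672 bits
  H(C) = 2.3219 bits
  H(D) = 0.6742 bits

Ranking: C > A > B > D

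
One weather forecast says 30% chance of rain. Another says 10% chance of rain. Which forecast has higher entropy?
30% forecast

Treat each forecast as a Bernoulli distribution. Binary entropy is maximized at p=0.5 and falls off symmetrically toward 0 or 1. The 30% forecast is closer to 50%, so it is more uncertain. H(30%) ≈ 0.881 bits, H(10%) ≈ 0.469 bits.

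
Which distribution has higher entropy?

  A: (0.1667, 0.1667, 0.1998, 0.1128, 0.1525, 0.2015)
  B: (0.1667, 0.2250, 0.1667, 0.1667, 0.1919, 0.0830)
A

Both distributions are close to uniform, making this a harder comparison.

H(A) = 2.5605 bits
H(B) = 2.5319 bits

The distribution closer to uniform has higher entropy.
Answer: A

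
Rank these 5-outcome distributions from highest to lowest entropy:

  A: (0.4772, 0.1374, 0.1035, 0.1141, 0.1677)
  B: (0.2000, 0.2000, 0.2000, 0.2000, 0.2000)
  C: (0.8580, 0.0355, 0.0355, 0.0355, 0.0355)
B > A > C

Key insight: Entropy is maximized by uniform distributions and minimized by concentrated distributions.

- Uniform distributions have maximum entropy log₂(5) = 2.3219 bits
- The more "peaked" or concentrated a distribution, the lower its entropy

Entropies:
  H(A) = 2.0310 bits
  H(B) = 2.3219 bits
  H(C) = 0.8735 bits

Ranking: B > A > C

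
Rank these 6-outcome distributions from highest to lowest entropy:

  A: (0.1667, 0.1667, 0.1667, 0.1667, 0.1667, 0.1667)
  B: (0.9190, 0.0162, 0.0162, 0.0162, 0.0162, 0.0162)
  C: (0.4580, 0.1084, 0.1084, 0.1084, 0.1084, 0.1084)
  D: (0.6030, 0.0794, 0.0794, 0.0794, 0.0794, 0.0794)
A > C > D > B

Key insight: Entropy is maximized by uniform distributions and minimized by concentrated distributions.

Entropies:
  H(A) = 2.5850 bits
  H(B) = 0.5938 bits
  H(C) = 2.2534 bits
  H(D) = 1.8910 bits

Ranking: A > C > D > B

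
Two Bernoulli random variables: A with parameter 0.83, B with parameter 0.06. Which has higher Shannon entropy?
A

For binary distributions, entropy is maximized at p=0.5 and decreases as p moves toward 0 or 1.

H(A) = H(0.83) = 0.6577 bits
H(B) = H(0.06) = 0.3274 bits

Distribution A (p=0.83) is closer to uniform (p=0.5), so it has higher entropy.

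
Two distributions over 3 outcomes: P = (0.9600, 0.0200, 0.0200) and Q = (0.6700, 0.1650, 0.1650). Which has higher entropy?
Q

P is highly concentrated on one outcome (96%), making it nearly deterministic. Q spreads its mass more evenly (max 67%). The more spread-out distribution has higher entropy: H(P) ≈ 0.282 bits, H(Q) ≈ 1.245 bits.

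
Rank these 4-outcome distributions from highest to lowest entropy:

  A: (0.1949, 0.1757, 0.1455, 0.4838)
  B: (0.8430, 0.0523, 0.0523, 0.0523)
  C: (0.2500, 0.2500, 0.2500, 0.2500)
C > A > B

Key insight: Entropy is maximized by uniform distributions and minimized by concentrated distributions.

- Uniform distributions have maximum entropy log₂(4) = 2.0000 bits
- The more "peaked" or concentrated a distribution, the lower its entropy

Entropies:
  H(A) = 1.8121 bits
  H(B) = 0.8759 bits
  H(C) = 2.0000 bits

Ranking: C > A > B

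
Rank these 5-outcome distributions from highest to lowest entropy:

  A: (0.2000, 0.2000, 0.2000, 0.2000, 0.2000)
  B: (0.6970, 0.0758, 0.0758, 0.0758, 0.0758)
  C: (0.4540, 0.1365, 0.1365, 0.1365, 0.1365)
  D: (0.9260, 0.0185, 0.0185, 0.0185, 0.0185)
A > C > B > D

Key insight: Entropy is maximized by uniform distributions and minimized by concentrated distributions.

Entropies:
  H(A) = 2.3219 bits
  H(B) = 1.4909 bits
  H(C) = 2.0859 bits
  H(D) = 0.5287 bits

Ranking: A > C > B > D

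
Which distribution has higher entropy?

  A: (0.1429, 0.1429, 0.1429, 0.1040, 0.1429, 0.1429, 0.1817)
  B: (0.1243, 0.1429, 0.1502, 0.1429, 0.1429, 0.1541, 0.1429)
B

Both distributions are close to uniform, making this a harder comparison.

H(A) = 2.7919 bits
H(B) = 2.8046 bits

The distribution closer to uniform has higher entropy.
Answer: B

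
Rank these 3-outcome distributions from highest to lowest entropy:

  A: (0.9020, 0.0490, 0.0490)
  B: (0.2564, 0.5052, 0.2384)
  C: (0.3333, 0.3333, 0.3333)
C > B > A

Key insight: Entropy is maximized by uniform distributions and minimized by concentrated distributions.

- Uniform distributions have maximum entropy log₂(3) = 1.5850 bits
- The more "peaked" or concentrated a distribution, the lower its entropy

Entropies:
  H(A) = 0.5606 bits
  H(B) = 1.4943 bits
  H(C) = 1.5850 bits

Ranking: C > B > A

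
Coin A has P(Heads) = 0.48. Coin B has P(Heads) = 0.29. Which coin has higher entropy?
A

For binary distributions, entropy is maximized at p=0.5 and decreases as p moves toward 0 or 1.

H(A) = H(0.48) = 0.9988 bits
H(B) = H(0.29) = 0.8687 bits

Distribution A (p=0.48) is closer to uniform (p=0.5), so it has higher entropy.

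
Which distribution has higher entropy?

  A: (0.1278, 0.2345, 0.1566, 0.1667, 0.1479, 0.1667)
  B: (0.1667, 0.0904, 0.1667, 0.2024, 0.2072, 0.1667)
A

Both distributions are close to uniform, making this a harder comparison.

H(A) = 2.5582 bits
H(B) = 2.5430 bits

The distribution closer to uniform has higher entropy.
Answer: A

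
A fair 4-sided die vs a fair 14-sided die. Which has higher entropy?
14-sided die

Both are uniform distributions; for uniform over n outcomes, H = log₂(n). H(4-sided) = log₂(4) = 2.000 bits and H(14-sided) = log₂(14) = 3.807 bits. More outcomes in a uniform distribution means higher entropy.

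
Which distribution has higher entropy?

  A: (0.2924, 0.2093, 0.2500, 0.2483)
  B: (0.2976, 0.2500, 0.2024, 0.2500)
A

Both distributions are close to uniform, making this a harder comparison.

H(A) = 1.9900 bits
H(B) = 1.9868 bits

The distribution closer to uniform has higher entropy.
Answer: A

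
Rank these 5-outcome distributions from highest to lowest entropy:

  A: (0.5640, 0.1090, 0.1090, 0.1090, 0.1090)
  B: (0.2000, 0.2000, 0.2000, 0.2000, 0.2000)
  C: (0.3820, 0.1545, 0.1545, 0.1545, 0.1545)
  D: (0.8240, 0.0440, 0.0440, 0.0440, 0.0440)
B > C > A > D

Key insight: Entropy is maximized by uniform distributions and minimized by concentrated distributions.

Entropies:
  H(A) = 1.8601 bits
  H(B) = 2.3219 bits
  H(C) = 2.1954 bits
  H(D) = 1.0232 bits

Ranking: B > C > A > D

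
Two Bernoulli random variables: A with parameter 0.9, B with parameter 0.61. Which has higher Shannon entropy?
B

For binary distributions, entropy is maximized at p=0.5 and decreases as p moves toward 0 or 1.

H(A) = H(0.9) = 0.4690 bits
H(B) = H(0.61) = 0.9648 bits

Distribution B (p=0.61) is closer to uniform (p=0.5), so it has higher entropy.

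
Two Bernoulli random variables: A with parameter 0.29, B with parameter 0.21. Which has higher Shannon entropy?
A

For binary distributions, entropy is maximized at p=0.5 and decreases as p moves toward 0 or 1.

H(A) = H(0.29) = 0.8687 bits
H(B) = H(0.21) = 0.7415 bits

Distribution A (p=0.29) is closer to uniform (p=0.5), so it has higher entropy.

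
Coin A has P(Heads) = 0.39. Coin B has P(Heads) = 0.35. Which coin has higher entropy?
A

For binary distributions, entropy is maximized at p=0.5 and decreases as p moves toward 0 or 1.

H(A) = H(0.39) = 0.9648 bits
H(B) = H(0.35) = 0.9341 bits

Distribution A (p=0.39) is closer to uniform (p=0.5), so it has higher entropy.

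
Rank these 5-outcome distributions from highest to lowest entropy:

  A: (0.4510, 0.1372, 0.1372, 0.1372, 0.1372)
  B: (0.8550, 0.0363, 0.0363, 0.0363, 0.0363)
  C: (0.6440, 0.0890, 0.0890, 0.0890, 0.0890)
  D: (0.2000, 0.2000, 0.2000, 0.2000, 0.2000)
D > A > C > B

Key insight: Entropy is maximized by uniform distributions and minimized by concentrated distributions.

Entropies:
  H(A) = 2.0911 bits
  H(B) = 0.8872 bits
  H(C) = 1.6513 bits
  H(D) = 2.3219 bits

Ranking: D > A > C > B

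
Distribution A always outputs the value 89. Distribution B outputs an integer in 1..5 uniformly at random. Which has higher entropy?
B

A is deterministic, so H(A) = 0. B is uniform over 5 outcomes, so H(B) = log₂(5) = 2.322 bits. Any distribution with genuine randomness has higher entropy than a deterministic one.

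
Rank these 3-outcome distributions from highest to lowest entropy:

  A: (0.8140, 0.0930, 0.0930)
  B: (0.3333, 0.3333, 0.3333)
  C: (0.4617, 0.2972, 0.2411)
B > C > A

Key insight: Entropy is maximized by uniform distributions and minimized by concentrated distributions.

- Uniform distributions have maximum entropy log₂(3) = 1.5850 bits
- The more "peaked" or concentrated a distribution, the lower its entropy

Entropies:
  H(A) = 0.8790 bits
  H(B) = 1.5850 bits
  H(C) = 1.5298 bits

Ranking: B > C > A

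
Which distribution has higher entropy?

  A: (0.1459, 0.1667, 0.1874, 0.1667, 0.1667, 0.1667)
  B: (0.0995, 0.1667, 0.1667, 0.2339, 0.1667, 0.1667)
A

Both distributions are close to uniform, making this a harder comparison.

H(A) = 2.5812 bits
H(B) = 2.5448 bits

The distribution closer to uniform has higher entropy.
Answer: A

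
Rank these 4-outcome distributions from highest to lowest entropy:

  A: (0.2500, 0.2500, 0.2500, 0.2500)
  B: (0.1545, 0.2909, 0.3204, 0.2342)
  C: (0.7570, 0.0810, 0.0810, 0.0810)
A > B > C

Key insight: Entropy is maximized by uniform distributions and minimized by concentrated distributions.

- Uniform distributions have maximum entropy log₂(4) = 2.0000 bits
- The more "peaked" or concentrated a distribution, the lower its entropy

Entropies:
  H(A) = 2.0000 bits
  H(B) = 1.9510 bits
  H(C) = 1.1851 bits

Ranking: A > B > C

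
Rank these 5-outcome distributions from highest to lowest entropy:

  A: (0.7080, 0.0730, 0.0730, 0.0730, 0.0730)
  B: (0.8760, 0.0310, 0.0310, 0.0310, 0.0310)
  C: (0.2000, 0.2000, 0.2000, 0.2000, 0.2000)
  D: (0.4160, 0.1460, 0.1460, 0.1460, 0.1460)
C > D > A > B

Key insight: Entropy is maximized by uniform distributions and minimized by concentrated distributions.

Entropies:
  H(A) = 1.4553 bits
  H(B) = 0.7888 bits
  H(C) = 2.3219 bits
  H(D) = 2.1475 bits

Ranking: C > D > A > B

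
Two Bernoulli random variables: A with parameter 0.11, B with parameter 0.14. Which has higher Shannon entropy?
B

For binary distributions, entropy is maximized at p=0.5 and decreases as p moves toward 0 or 1.

H(A) = H(0.11) = 0.4999 bits
H(B) = H(0.14) = 0.5842 bits

Distribution B (p=0.14) is closer to uniform (p=0.5), so it has higher entropy.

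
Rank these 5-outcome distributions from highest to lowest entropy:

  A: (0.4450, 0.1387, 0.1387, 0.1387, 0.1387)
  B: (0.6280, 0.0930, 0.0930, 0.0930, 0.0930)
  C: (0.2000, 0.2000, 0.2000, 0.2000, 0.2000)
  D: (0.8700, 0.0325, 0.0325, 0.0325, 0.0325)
C > A > B > D

Key insight: Entropy is maximized by uniform distributions and minimized by concentrated distributions.

Entropies:
  H(A) = 2.1013 bits
  H(B) = 1.6962 bits
  H(C) = 2.3219 bits
  H(D) = 0.8174 bits

Ranking: C > A > B > D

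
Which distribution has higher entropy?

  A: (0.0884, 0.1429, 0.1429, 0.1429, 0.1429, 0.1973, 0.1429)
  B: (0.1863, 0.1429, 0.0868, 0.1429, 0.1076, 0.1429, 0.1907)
A

Both distributions are close to uniform, making this a harder comparison.

H(A) = 2.7767 bits
H(B) = 2.7629 bits

The distribution closer to uniform has higher entropy.
Answer: A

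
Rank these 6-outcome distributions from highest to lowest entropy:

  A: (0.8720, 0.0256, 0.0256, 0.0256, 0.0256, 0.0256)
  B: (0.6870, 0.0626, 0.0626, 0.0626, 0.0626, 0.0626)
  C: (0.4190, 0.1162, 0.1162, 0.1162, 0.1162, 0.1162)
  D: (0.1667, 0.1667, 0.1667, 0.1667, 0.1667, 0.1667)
D > C > B > A

Key insight: Entropy is maximized by uniform distributions and minimized by concentrated distributions.

Entropies:
  H(A) = 0.8491 bits
  H(B) = 1.6234 bits
  H(C) = 2.3300 bits
  H(D) = 2.5850 bits

Ranking: D > C > B > A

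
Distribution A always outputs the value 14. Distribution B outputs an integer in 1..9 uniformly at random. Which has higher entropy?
B

A is deterministic, so H(A) = 0. B is uniform over 9 outcomes, so H(B) = log₂(9) = 3.170 bits. Any distribution with genuine randomness has higher entropy than a deterministic one.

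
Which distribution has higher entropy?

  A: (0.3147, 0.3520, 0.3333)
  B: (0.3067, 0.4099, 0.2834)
A

Both distributions are close to uniform, making this a harder comparison.

H(A) = 1.5835 bits
H(B) = 1.5659 bits

The distribution closer to uniform has higher entropy.
Answer: A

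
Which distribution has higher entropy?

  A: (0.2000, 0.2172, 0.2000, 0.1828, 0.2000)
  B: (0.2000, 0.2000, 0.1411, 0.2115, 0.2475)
A

Both distributions are close to uniform, making this a harder comparison.

H(A) = 2.3198 bits
H(B) = 2.2999 bits

The distribution closer to uniform has higher entropy.
Answer: A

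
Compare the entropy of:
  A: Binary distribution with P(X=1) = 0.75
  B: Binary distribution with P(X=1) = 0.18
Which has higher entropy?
A

For binary distributions, entropy is maximized at p=0.5 and decreases as p moves toward 0 or 1.

H(A) = H(0.75) = 0.8113 bits
H(B) = H(0.18) = 0.6801 bits

Distribution A (p=0.75) is closer to uniform (p=0.5), so it has higher entropy.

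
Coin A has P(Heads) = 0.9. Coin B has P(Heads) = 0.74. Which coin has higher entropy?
B

For binary distributions, entropy is maximized at p=0.5 and decreases as p moves toward 0 or 1.

H(A) = H(0.9) = 0.4690 bits
H(B) = H(0.74) = 0.8267 bits

Distribution B (p=0.74) is closer to uniform (p=0.5), so it has higher entropy.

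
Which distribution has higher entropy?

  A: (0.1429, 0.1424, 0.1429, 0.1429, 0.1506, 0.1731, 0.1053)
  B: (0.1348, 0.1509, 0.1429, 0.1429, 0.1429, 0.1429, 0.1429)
B

Both distributions are close to uniform, making this a harder comparison.

H(A) = 2.7949 bits
H(B) = 2.8067 bits

The distribution closer to uniform has higher entropy.
Answer: B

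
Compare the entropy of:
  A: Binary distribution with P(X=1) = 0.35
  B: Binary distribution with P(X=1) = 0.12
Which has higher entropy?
A

For binary distributions, entropy is maximized at p=0.5 and decreases as p moves toward 0 or 1.

H(A) = H(0.35) = 0.9341 bits
H(B) = H(0.12) = 0.5294 bits

Distribution A (p=0.35) is closer to uniform (p=0.5), so it has higher entropy.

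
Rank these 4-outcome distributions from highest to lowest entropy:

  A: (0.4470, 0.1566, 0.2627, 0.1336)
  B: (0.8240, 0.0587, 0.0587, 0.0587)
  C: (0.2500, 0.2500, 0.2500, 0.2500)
C > A > B

Key insight: Entropy is maximized by uniform distributions and minimized by concentrated distributions.

- Uniform distributions have maximum entropy log₂(4) = 2.0000 bits
- The more "peaked" or concentrated a distribution, the lower its entropy

Entropies:
  H(A) = 1.8328 bits
  H(B) = 0.9502 bits
  H(C) = 2.0000 bits

Ranking: C > A > B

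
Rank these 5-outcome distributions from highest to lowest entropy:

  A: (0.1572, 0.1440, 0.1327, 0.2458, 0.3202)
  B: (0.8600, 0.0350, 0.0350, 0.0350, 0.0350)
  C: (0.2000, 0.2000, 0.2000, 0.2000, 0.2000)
C > A > B

Key insight: Entropy is maximized by uniform distributions and minimized by concentrated distributions.

- Uniform distributions have maximum entropy log₂(5) = 2.3219 bits
- The more "peaked" or concentrated a distribution, the lower its entropy

Entropies:
  H(A) = 2.2327 bits
  H(B) = 0.8642 bits
  H(C) = 2.3219 bits

Ranking: C > A > B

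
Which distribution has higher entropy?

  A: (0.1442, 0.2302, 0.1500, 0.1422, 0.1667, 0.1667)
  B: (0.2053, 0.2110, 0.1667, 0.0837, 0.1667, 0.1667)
A

Both distributions are close to uniform, making this a harder comparison.

H(A) = 2.5631 bits
H(B) = 2.5346 bits

The distribution closer to uniform has higher entropy.
Answer: A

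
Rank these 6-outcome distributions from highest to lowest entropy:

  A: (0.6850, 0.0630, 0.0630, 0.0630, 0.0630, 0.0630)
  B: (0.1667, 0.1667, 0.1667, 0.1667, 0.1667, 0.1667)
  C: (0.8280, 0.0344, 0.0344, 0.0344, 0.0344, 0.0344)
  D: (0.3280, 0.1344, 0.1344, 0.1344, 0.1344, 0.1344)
B > D > A > C

Key insight: Entropy is maximized by uniform distributions and minimized by concentrated distributions.

Entropies:
  H(A) = 1.6303 bits
  H(B) = 2.5850 bits
  H(C) = 1.0616 bits
  H(D) = 2.4732 bits

Ranking: B > D > A > C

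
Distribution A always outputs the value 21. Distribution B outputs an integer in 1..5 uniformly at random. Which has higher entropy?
B

A is deterministic, so H(A) = 0. B is uniform over 5 outcomes, so H(B) = log₂(5) = 2.322 bits. Any distribution with genuine randomness has higher entropy than a deterministic one.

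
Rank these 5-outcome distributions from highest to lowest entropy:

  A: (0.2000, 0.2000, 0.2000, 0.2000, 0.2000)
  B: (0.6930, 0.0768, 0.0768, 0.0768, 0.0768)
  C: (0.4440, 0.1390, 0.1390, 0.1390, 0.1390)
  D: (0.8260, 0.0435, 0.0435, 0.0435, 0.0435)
A > C > B > D

Key insight: Entropy is maximized by uniform distributions and minimized by concentrated distributions.

Entropies:
  H(A) = 2.3219 bits
  H(B) = 1.5037 bits
  H(C) = 2.1029 bits
  H(D) = 1.0148 bits

Ranking: A > C > B > D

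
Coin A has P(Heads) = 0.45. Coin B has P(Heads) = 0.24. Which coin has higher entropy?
A

For binary distributions, entropy is maximized at p=0.5 and decreases as p moves toward 0 or 1.

H(A) = H(0.45) = 0.9928 bits
H(B) = H(0.24) = 0.7950 bits

Distribution A (p=0.45) is closer to uniform (p=0.5), so it has higher entropy.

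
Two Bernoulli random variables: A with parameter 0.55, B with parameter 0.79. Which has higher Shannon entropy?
A

For binary distributions, entropy is maximized at p=0.5 and decreases as p moves toward 0 or 1.

H(A) = H(0.55) = 0.9928 bits
H(B) = H(0.79) = 0.7415 bits

Distribution A (p=0.55) is closer to uniform (p=0.5), so it has higher entropy.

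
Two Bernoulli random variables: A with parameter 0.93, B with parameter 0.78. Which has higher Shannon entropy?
B

For binary distributions, entropy is maximized at p=0.5 and decreases as p moves toward 0 or 1.

H(A) = H(0.93) = 0.3659 bits
H(B) = H(0.78) = 0.7602 bits

Distribution B (p=0.78) is closer to uniform (p=0.5), so it has higher entropy.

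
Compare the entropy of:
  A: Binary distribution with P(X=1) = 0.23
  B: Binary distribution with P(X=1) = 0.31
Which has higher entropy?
B

For binary distributions, entropy is maximized at p=0.5 and decreases as p moves toward 0 or 1.

H(A) = H(0.23) = 0.7780 bits
H(B) = H(0.31) = 0.8932 bits

Distribution B (p=0.31) is closer to uniform (p=0.5), so it has higher entropy.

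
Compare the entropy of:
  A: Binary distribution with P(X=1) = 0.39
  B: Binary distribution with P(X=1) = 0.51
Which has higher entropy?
B

For binary distributions, entropy is maximized at p=0.5 and decreases as p moves toward 0 or 1.

H(A) = H(0.39) = 0.9648 bits
H(B) = H(0.51) = 0.9997 bits

Distribution B (p=0.51) is closer to uniform (p=0.5), so it has higher entropy.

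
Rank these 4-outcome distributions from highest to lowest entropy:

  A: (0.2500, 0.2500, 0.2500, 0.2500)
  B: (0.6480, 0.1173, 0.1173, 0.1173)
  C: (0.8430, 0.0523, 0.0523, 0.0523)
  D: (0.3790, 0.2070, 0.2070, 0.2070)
A > D > B > C

Key insight: Entropy is maximized by uniform distributions and minimized by concentrated distributions.

Entropies:
  H(A) = 2.0000 bits
  H(B) = 1.4937 bits
  H(C) = 0.8759 bits
  H(D) = 1.9416 bits

Ranking: A > D > B > C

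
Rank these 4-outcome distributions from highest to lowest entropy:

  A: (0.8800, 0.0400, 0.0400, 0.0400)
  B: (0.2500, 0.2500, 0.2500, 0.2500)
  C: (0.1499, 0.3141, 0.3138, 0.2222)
B > C > A

Key insight: Entropy is maximized by uniform distributions and minimized by concentrated distributions.

- Uniform distributions have maximum entropy log₂(4) = 2.0000 bits
- The more "peaked" or concentrated a distribution, the lower its entropy

Entropies:
  H(A) = 0.7196 bits
  H(B) = 2.0000 bits
  H(C) = 1.9421 bits

Ranking: B > C > A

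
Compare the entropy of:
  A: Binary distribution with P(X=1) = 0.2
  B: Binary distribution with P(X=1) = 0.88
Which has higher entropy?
A

For binary distributions, entropy is maximized at p=0.5 and decreases as p moves toward 0 or 1.

H(A) = H(0.2) = 0.7219 bits
H(B) = H(0.88) = 0.5294 bits

Distribution A (p=0.2) is closer to uniform (p=0.5), so it has higher entropy.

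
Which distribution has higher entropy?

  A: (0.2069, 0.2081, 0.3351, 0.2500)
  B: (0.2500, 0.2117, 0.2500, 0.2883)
B

Both distributions are close to uniform, making this a harder comparison.

H(A) = 1.9701 bits
H(B) = 1.9915 bits

The distribution closer to uniform has higher entropy.
Answer: B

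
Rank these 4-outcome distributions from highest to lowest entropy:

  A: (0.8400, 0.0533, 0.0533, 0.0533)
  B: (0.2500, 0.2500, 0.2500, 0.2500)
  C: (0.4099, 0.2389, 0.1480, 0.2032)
B > C > A

Key insight: Entropy is maximized by uniform distributions and minimized by concentrated distributions.

- Uniform distributions have maximum entropy log₂(4) = 2.0000 bits
- The more "peaked" or concentrated a distribution, the lower its entropy

Entropies:
  H(A) = 0.8879 bits
  H(B) = 2.0000 bits
  H(C) = 1.8959 bits

Ranking: B > C > A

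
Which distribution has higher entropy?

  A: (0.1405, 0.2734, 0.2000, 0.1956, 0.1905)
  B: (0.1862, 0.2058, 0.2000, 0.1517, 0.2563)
B

Both distributions are close to uniform, making this a harder comparison.

H(A) = 2.2898 bits
H(B) = 2.3015 bits

The distribution closer to uniform has higher entropy.
Answer: B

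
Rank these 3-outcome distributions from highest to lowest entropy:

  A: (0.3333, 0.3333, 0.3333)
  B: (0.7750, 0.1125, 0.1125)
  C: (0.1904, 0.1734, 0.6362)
A > C > B

Key insight: Entropy is maximized by uniform distributions and minimized by concentrated distributions.

- Uniform distributions have maximum entropy log₂(3) = 1.5850 bits
- The more "peaked" or concentrated a distribution, the lower its entropy

Entropies:
  H(A) = 1.5850 bits
  H(B) = 0.9942 bits
  H(C) = 1.3091 bits

Ranking: A > C > B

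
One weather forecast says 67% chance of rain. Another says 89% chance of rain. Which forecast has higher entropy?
67% forecast

Treat each forecast as a Bernoulli distribution. Binary entropy is maximized at p=0.5 and falls off symmetrically toward 0 or 1. The 67% forecast is closer to 50%, so it is more uncertain. H(67%) ≈ 0.915 bits, H(89%) ≈ 0.500 bits.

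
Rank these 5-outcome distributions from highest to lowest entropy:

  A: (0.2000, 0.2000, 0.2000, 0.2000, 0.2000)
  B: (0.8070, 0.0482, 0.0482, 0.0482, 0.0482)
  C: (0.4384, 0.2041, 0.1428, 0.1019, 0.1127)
A > C > B

Key insight: Entropy is maximized by uniform distributions and minimized by concentrated distributions.

- Uniform distributions have maximum entropy log₂(5) = 2.3219 bits
- The more "peaked" or concentrated a distribution, the lower its entropy

Entropies:
  H(A) = 2.3219 bits
  H(B) = 1.0937 bits
  H(C) = 2.0813 bits

Ranking: A > C > B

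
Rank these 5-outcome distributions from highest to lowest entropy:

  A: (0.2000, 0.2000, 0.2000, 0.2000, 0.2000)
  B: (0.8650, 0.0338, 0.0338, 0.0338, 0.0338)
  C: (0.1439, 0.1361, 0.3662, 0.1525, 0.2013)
A > C > B

Key insight: Entropy is maximized by uniform distributions and minimized by concentrated distributions.

- Uniform distributions have maximum entropy log₂(5) = 2.3219 bits
- The more "peaked" or concentrated a distribution, the lower its entropy

Entropies:
  H(A) = 2.3219 bits
  H(B) = 0.8410 bits
  H(C) = 2.2041 bits

Ranking: A > C > B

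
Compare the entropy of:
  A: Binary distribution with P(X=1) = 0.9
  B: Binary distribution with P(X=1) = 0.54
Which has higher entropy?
B

For binary distributions, entropy is maximized at p=0.5 and decreases as p moves toward 0 or 1.

H(A) = H(0.9) = 0.4690 bits
H(B) = H(0.54) = 0.9954 bits

Distribution B (p=0.54) is closer to uniform (p=0.5), so it has higher entropy.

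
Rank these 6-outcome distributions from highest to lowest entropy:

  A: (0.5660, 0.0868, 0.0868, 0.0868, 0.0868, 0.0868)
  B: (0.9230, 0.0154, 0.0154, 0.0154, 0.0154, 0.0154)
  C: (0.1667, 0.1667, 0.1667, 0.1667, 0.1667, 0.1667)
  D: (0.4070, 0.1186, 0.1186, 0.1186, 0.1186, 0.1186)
C > D > A > B

Key insight: Entropy is maximized by uniform distributions and minimized by concentrated distributions.

Entropies:
  H(A) = 1.9951 bits
  H(B) = 0.5703 bits
  H(C) = 2.5850 bits
  H(D) = 2.3518 bits

Ranking: C > D > A > B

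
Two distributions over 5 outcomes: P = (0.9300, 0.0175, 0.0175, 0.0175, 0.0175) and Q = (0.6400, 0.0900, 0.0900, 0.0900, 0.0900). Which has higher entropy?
Q

P is highly concentrated on one outcome (93%), making it nearly deterministic. Q spreads its mass more evenly (max 64%). The more spread-out distribution has higher entropy: H(P) ≈ 0.506 bits, H(Q) ≈ 1.663 bits.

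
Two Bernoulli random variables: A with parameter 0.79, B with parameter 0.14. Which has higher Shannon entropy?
A

For binary distributions, entropy is maximized at p=0.5 and decreases as p moves toward 0 or 1.

H(A) = H(0.79) = 0.7415 bits
H(B) = H(0.14) = 0.5842 bits

Distribution A (p=0.79) is closer to uniform (p=0.5), so it has higher entropy.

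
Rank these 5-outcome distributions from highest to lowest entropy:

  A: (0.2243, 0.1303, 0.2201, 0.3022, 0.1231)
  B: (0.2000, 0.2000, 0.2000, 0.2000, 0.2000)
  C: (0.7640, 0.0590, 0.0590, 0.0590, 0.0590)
B > A > C

Key insight: Entropy is maximized by uniform distributions and minimized by concentrated distributions.

- Uniform distributions have maximum entropy log₂(5) = 2.3219 bits
- The more "peaked" or concentrated a distribution, the lower its entropy

Entropies:
  H(A) = 2.2412 bits
  H(B) = 2.3219 bits
  H(C) = 1.2603 bits

Ranking: B > A > C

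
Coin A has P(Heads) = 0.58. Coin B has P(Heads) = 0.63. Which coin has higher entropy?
A

For binary distributions, entropy is maximized at p=0.5 and decreases as p moves toward 0 or 1.

H(A) = H(0.58) = 0.9815 bits
H(B) = H(0.63) = 0.9507 bits

Distribution A (p=0.58) is closer to uniform (p=0.5), so it has higher entropy.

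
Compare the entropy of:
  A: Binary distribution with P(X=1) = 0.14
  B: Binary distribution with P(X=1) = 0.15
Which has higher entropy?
B

For binary distributions, entropy is maximized at p=0.5 and decreases as p moves toward 0 or 1.

H(A) = H(0.14) = 0.5842 bits
H(B) = H(0.15) = 0.6098 bits

Distribution B (p=0.15) is closer to uniform (p=0.5), so it has higher entropy.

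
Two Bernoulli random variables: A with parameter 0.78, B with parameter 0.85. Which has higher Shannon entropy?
A

For binary distributions, entropy is maximized at p=0.5 and decreases as p moves toward 0 or 1.

H(A) = H(0.78) = 0.7602 bits
H(B) = H(0.85) = 0.6098 bits

Distribution A (p=0.78) is closer to uniform (p=0.5), so it has higher entropy.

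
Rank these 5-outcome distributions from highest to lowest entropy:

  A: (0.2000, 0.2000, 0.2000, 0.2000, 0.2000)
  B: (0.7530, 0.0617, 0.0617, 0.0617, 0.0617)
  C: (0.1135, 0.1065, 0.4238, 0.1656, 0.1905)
A > C > B

Key insight: Entropy is maximized by uniform distributions and minimized by concentrated distributions.

- Uniform distributions have maximum entropy log₂(5) = 2.3219 bits
- The more "peaked" or concentrated a distribution, the lower its entropy

Entropies:
  H(A) = 2.3219 bits
  H(B) = 1.3005 bits
  H(C) = 2.1108 bits

Ranking: A > C > B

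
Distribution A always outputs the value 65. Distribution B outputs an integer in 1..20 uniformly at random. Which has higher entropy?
B

A is deterministic, so H(A) = 0. B is uniform over 20 outcomes, so H(B) = log₂(20) = 4.322 bits. Any distribution with genuine randomness has higher entropy than a deterministic one.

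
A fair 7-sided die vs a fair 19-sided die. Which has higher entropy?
19-sided die

Both are uniform distributions; for uniform over n outcomes, H = log₂(n). H(7-sided) = log₂(7) = 2.807 bits and H(19-sided) = log₂(19) = 4.248 bits. More outcomes in a uniform distribution means higher entropy.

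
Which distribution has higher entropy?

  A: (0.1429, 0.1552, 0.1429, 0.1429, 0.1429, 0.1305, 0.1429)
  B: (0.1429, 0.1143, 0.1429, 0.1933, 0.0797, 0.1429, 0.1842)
A

Both distributions are close to uniform, making this a harder comparison.

H(A) = 2.8058 bits
H(B) = 2.7595 bits

The distribution closer to uniform has higher entropy.
Answer: A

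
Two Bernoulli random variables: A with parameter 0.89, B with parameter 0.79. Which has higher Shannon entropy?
B

For binary distributions, entropy is maximized at p=0.5 and decreases as p moves toward 0 or 1.

H(A) = H(0.89) = 0.4999 bits
H(B) = H(0.79) = 0.7415 bits

Distribution B (p=0.79) is closer to uniform (p=0.5), so it has higher entropy.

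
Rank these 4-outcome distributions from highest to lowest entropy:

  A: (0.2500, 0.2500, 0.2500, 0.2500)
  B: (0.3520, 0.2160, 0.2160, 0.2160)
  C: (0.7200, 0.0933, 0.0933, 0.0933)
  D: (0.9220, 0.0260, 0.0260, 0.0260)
A > B > C > D

Key insight: Entropy is maximized by uniform distributions and minimized by concentrated distributions.

Entropies:
  H(A) = 2.0000 bits
  H(B) = 1.9629 bits
  H(C) = 1.2992 bits
  H(D) = 0.5187 bits

Ranking: A > B > C > D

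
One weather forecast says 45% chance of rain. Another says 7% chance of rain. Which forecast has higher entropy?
45% forecast

Treat each forecast as a Bernoulli distribution. Binary entropy is maximized at p=0.5 and falls off symmetrically toward 0 or 1. The 45% forecast is closer to 50%, so it is more uncertain. H(45%) ≈ 0.993 bits, H(7%) ≈ 0.366 bits.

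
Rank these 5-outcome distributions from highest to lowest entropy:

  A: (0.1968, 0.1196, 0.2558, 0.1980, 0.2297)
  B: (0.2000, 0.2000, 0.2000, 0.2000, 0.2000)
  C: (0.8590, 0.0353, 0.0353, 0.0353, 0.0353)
B > A > C

Key insight: Entropy is maximized by uniform distributions and minimized by concentrated distributions.

- Uniform distributions have maximum entropy log₂(5) = 2.3219 bits
- The more "peaked" or concentrated a distribution, the lower its entropy

Entropies:
  H(A) = 2.2813 bits
  H(B) = 2.3219 bits
  H(C) = 0.8689 bits

Ranking: B > A > C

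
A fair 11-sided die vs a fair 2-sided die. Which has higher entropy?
11-sided die

Both are uniform distributions; for uniform over n outcomes, H = log₂(n). H(11-sided) = log₂(11) = 3.459 bits and H(2-sided) = log₂(2) = 1.000 bits. More outcomes in a uniform distribution means higher entropy.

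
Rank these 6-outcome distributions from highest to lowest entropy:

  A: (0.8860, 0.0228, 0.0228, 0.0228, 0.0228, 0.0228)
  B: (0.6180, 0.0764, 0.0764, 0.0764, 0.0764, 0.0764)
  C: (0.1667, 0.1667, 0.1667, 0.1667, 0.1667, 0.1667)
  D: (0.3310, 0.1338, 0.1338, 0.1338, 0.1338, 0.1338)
C > D > B > A

Key insight: Entropy is maximized by uniform distributions and minimized by concentrated distributions.

Entropies:
  H(A) = 0.7766 bits
  H(B) = 1.8464 bits
  H(C) = 2.5850 bits
  H(D) = 2.4693 bits

Ranking: C > D > B > A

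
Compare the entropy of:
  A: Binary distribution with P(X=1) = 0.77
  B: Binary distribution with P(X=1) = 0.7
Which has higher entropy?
B

For binary distributions, entropy is maximized at p=0.5 and decreases as p moves toward 0 or 1.

H(A) = H(0.77) = 0.7780 bits
H(B) = H(0.7) = 0.8813 bits

Distribution B (p=0.7) is closer to uniform (p=0.5), so it has higher entropy.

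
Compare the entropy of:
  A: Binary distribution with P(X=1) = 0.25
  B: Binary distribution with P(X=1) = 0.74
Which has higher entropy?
B

For binary distributions, entropy is maximized at p=0.5 and decreases as p moves toward 0 or 1.

H(A) = H(0.25) = 0.8113 bits
H(B) = H(0.74) = 0.8267 bits

Distribution B (p=0.74) is closer to uniform (p=0.5), so it has higher entropy.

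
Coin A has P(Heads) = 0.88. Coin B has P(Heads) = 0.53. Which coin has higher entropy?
B

For binary distributions, entropy is maximized at p=0.5 and decreases as p moves toward 0 or 1.

H(A) = H(0.88) = 0.5294 bits
H(B) = H(0.53) = 0.9974 bits

Distribution B (p=0.53) is closer to uniform (p=0.5), so it has higher entropy.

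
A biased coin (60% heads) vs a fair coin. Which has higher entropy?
Fair coin

The fair coin is uniform (p=0.5), maximizing binary entropy at 1 bit. The biased coin has H(0.60) ≈ 0.971 bits — its outcome is more predictable, so its entropy is lower.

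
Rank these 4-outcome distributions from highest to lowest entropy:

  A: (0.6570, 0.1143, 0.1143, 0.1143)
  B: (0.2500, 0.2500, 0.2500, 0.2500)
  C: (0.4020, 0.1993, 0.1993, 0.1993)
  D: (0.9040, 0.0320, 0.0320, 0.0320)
B > C > A > D

Key insight: Entropy is maximized by uniform distributions and minimized by concentrated distributions.

Entropies:
  H(A) = 1.4713 bits
  H(B) = 2.0000 bits
  H(C) = 1.9199 bits
  H(D) = 0.6083 bits

Ranking: B > C > A > D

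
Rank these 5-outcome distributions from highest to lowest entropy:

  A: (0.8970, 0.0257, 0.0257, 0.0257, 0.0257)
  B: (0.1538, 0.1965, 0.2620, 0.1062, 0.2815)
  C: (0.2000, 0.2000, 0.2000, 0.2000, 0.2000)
C > B > A

Key insight: Entropy is maximized by uniform distributions and minimized by concentrated distributions.

- Uniform distributions have maximum entropy log₂(5) = 2.3219 bits
- The more "peaked" or concentrated a distribution, the lower its entropy

Entropies:
  H(A) = 0.6844 bits
  H(B) = 2.2413 bits
  H(C) = 2.3219 bits

Ranking: C > B > A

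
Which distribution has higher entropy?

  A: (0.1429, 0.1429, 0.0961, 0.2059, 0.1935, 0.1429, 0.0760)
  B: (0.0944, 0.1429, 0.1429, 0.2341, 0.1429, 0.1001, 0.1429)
B

Both distributions are close to uniform, making this a harder comparison.

H(A) = 2.7383 bits
H(B) = 2.7484 bits

The distribution closer to uniform has higher entropy.
Answer: B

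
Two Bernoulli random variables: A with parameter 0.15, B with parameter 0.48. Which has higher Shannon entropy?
B

For binary distributions, entropy is maximized at p=0.5 and decreases as p moves toward 0 or 1.

H(A) = H(0.15) = 0.6098 bits
H(B) = H(0.48) = 0.9988 bits

Distribution B (p=0.48) is closer to uniform (p=0.5), so it has higher entropy.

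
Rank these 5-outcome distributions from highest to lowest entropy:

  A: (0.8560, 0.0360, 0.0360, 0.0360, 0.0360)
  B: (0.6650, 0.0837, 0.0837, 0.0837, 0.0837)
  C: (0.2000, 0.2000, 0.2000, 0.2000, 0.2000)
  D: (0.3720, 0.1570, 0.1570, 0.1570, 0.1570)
C > D > B > A

Key insight: Entropy is maximized by uniform distributions and minimized by concentrated distributions.

Entropies:
  H(A) = 0.8826 bits
  H(B) = 1.5900 bits
  H(C) = 2.3219 bits
  H(D) = 2.2082 bits

Ranking: C > D > B > A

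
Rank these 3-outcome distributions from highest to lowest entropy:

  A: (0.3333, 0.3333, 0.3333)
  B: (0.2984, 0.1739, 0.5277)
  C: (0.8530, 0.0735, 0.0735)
A > B > C

Key insight: Entropy is maximized by uniform distributions and minimized by concentrated distributions.

- Uniform distributions have maximum entropy log₂(3) = 1.5850 bits
- The more "peaked" or concentrated a distribution, the lower its entropy

Entropies:
  H(A) = 1.5850 bits
  H(B) = 1.4461 bits
  H(C) = 0.7493 bits

Ranking: A > B > C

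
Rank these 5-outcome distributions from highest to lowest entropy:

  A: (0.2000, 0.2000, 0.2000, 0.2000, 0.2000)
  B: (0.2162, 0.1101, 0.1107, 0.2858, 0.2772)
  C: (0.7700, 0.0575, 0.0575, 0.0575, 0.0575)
A > B > C

Key insight: Entropy is maximized by uniform distributions and minimized by concentrated distributions.

- Uniform distributions have maximum entropy log₂(5) = 2.3219 bits
- The more "peaked" or concentrated a distribution, the lower its entropy

Entropies:
  H(A) = 2.3219 bits
  H(B) = 2.2092 bits
  H(C) = 1.2380 bits

Ranking: A > B > C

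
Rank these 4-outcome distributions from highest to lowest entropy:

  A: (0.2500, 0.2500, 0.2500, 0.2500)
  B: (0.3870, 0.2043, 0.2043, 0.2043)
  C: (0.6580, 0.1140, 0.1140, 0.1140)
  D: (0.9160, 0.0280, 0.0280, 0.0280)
A > B > C > D

Key insight: Entropy is maximized by uniform distributions and minimized by concentrated distributions.

Entropies:
  H(A) = 2.0000 bits
  H(B) = 1.9344 bits
  H(C) = 1.4688 bits
  H(D) = 0.5493 bits

Ranking: A > B > C > D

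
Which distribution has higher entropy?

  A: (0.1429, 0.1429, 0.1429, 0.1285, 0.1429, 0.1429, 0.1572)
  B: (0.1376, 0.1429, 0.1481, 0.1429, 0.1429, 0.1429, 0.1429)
B

Both distributions are close to uniform, making this a harder comparison.

H(A) = 2.8053 bits
H(B) = 2.8071 bits

The distribution closer to uniform has higher entropy.
Answer: B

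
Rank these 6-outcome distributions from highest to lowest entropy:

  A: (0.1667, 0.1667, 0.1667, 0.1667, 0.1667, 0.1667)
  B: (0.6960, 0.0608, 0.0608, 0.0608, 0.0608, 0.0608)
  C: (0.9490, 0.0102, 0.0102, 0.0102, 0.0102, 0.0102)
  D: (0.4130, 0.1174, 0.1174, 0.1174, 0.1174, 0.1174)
A > D > B > C

Key insight: Entropy is maximized by uniform distributions and minimized by concentrated distributions.

Entropies:
  H(A) = 2.5850 bits
  H(B) = 1.5920 bits
  H(C) = 0.4090 bits
  H(D) = 2.3410 bits

Ranking: A > D > B > C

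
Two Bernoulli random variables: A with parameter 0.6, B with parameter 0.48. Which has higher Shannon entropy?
B

For binary distributions, entropy is maximized at p=0.5 and decreases as p moves toward 0 or 1.

H(A) = H(0.6) = 0.9710 bits
H(B) = H(0.48) = 0.9988 bits

Distribution B (p=0.48) is closer to uniform (p=0.5), so it has higher entropy.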